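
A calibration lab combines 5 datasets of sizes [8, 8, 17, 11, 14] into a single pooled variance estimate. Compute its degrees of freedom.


nu = sum_i (n_i - 1)
nu = ((8 - 1) + (8 - 1) + (17 - 1) + (11 - 1) + (14 - 1))
nu = 7 + 7 + 16 + 10 + 13
nu = 53

53


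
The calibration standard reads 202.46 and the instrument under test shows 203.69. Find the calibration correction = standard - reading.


Correction = standard - reading
= 202.46 - 203.69
= -1.2300

-1.2300


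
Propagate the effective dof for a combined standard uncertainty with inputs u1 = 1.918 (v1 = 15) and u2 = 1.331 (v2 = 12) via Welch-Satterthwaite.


uc = sqrt(u1^2 + u2^2) = sqrt(1.918^2 + 1.331^2) = 2.3345845
v_eff = uc^4 / (u1^4/v1 + u2^4/v2)
= 2.3345845^4 / (1.918^4/15 + 1.331^4/12)
= 29.705604 / 1.1637364
v_eff = 25.5261

25.5261


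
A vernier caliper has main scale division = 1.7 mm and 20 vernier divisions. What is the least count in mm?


LC = MSD / n_div
= 1.7 / 20
= 0.0850

0.0850


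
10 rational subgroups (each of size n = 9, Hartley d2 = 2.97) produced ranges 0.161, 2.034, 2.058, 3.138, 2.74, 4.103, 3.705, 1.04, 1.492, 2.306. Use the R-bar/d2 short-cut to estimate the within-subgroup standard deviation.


R_bar = (0.161 + 2.034 + 2.058 + 3.138 + 2.74 + 4.103 + 3.705 + 1.04 + 1.492 + 2.306) / 10
R_bar = 22.777 / 10 = 2.2777
sigma_hat = R_bar / d2 = 2.2777 / 2.97 = 0.7669

0.7669


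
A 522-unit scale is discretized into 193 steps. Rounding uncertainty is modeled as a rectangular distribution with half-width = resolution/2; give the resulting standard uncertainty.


resolution = range / divisions
resolution = 522 / 193 = 2.7046632
u_res = resolution / (2*sqrt(3))
u_res = 2.7046632 / 3.4641016
u_res = 0.7808

0.7808


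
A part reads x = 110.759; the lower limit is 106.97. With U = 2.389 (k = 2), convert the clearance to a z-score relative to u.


u = U / k = 2.389 / 2 = 1.1945
margin = |LSL - x| = |106.97 - 110.759| = 3.789
z = margin / u = 3.789 / 1.1945
z = 3.1720

3.1720


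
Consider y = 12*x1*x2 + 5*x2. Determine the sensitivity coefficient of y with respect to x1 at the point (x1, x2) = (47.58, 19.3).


y = 12*x1*x2 + 5*x2
dy/dx1 = 12*x2
Evaluate at x2 = 19.3: c1 = 12 * 19.3
c1 = 231.6000

231.6000


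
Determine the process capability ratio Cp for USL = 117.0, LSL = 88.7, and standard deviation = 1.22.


Cp = (USL - LSL) / (6 * sigma)
= (117.0 - 88.7) / (6 * 1.22)
= 28.3000 / 7.3200
= 3.8661

3.8661


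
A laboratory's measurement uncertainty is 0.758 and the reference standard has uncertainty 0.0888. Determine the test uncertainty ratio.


TUR = u_lab / u_ref
= 0.758 / 0.0888
= 8.5360

8.5360


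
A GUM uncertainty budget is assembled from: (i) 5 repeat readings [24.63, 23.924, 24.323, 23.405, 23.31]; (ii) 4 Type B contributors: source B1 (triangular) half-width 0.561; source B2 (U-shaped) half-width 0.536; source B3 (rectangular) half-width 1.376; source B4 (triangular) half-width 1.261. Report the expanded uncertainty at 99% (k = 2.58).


mean = (24.63 + 23.924 + 24.323 + 23.405 + 23.31) / 5 = 23.9184
s = sqrt(sum((x - mean)^2)/(n-1)) = 0.57092845
u_A = s / sqrt(n) = 0.57092845 / sqrt(5) = 0.25532696
u_B1 = 0.561 / sqrt(6) = 0.22902729
u_B2 = 0.536 / sqrt(2) = 0.37900923
u_B3 = 1.376 / sqrt(3) = 0.79443397
u_B4 = 1.261 / sqrt(6) = 0.51480109
uc = sqrt(0.25532696^2 + 0.22902729^2 + 0.37900923^2 + 0.79443397^2 + 0.51480109^2) = 1.0758433
U = k * uc = 2.58 * 1.0758433
U = 2.7757

2.7757


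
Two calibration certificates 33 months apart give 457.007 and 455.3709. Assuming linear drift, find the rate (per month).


rate = (v2 - v1) / months
= (455.3709 - 457.007) / 33
= -1.6361 / 33
= -0.0496

-0.0496


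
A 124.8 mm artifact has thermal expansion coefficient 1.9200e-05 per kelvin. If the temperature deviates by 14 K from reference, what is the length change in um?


dL = L * alpha * dT
= 124.8 * 1.9200e-05 * 14
= 0.0335462 mm
dL_um = 0.0335462 * 1000 = 33.5462 um

33.5462


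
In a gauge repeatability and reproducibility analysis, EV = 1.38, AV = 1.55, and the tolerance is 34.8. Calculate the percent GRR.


GRR = sqrt(EV^2 + AV^2) = sqrt(1.38^2 + 1.55^2) = 2.0753072
%GRR = GRR / tol * 100 = 2.0753072 / 34.8 * 100
%GRR = 5.9635

5.9635


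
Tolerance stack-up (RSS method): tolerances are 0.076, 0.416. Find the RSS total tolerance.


RSS = sqrt(0.076^2 + 0.416^2)
= sqrt(0.178832)
= 0.4229

0.4229


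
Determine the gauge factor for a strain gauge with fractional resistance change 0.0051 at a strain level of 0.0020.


GF = (dR/R) / epsilon
= 0.0051 / 0.0020
= 2.5500

2.5500


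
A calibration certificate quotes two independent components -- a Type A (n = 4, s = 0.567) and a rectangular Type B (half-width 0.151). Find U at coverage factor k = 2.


u_A = s / sqrt(n) = 0.567 / sqrt(4) = 0.2835
u_B = half_width / sqrt(3) = 0.151 / sqrt(3) = 0.087179891
uc = sqrt(u_A^2 + u_B^2) = sqrt(0.2835^2 + 0.087179891^2) = 0.29660173
U = k * uc = 2 * 0.29660173
U = 0.5932

0.5932


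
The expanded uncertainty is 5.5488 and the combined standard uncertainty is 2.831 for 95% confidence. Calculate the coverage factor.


k = U / uc
k = 5.5488 / 2.831
k = 1.96

1.96


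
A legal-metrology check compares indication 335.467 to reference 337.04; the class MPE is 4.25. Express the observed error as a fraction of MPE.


e = indication - reference = 335.467 - 337.04 = -1.5730
|e| = 1.5730
ratio = |e| / MPE = 1.5730 / 4.25
ratio = 0.3701

0.3701


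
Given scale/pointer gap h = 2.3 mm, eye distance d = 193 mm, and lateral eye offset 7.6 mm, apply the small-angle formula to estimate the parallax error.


error = h * offset / d
= 2.3 * 7.6 / 193
= 0.0906

0.0906


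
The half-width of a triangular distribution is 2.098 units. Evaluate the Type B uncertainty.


u_B = half_width / sqrt(6)
u_B = 2.098 / 2.4494897
u_B = 0.8565

0.8565


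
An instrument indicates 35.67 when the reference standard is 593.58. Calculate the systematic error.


Systematic error = measured - true
= 35.67 - 593.58
= -557.9100

-557.9100


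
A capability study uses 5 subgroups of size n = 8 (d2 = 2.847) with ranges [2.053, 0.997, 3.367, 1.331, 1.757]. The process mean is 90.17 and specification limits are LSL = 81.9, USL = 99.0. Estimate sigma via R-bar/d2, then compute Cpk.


R_bar = (2.053 + 0.997 + 3.367 + 1.331 + 1.757) / 5 = 1.901
sigma = R_bar / d2 = 1.901 / 2.847 = 0.66772041
Cp = (USL - LSL)/(6*sigma) = (99.0 - 81.9)/(6*0.66772041) = 4.2683
Cpu = (99.0 - 90.17)/(3*0.66772041) = 4.4080
Cpl = (90.17 - 81.9)/(3*0.66772041) = 4.1285
Cpk = min(Cpu, Cpl) = 4.1285

4.1285


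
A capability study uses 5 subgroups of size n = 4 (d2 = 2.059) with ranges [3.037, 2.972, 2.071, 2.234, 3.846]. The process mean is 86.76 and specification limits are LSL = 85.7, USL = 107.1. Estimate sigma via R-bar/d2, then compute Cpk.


R_bar = (3.037 + 2.972 + 2.071 + 2.234 + 3.846) / 5 = 2.832
sigma = R_bar / d2 = 2.832 / 2.059 = 1.375425
Cp = (USL - LSL)/(6*sigma) = (107.1 - 85.7)/(6*1.375425) = 2.5931
Cpu = (107.1 - 86.76)/(3*1.375425) = 4.9294
Cpl = (86.76 - 85.7)/(3*1.375425) = 0.2569
Cpk = min(Cpu, Cpl) = 0.2569

0.2569


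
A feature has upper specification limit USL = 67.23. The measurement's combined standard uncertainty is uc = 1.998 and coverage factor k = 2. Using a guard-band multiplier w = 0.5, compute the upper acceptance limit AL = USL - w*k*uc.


U = k * uc = 2 * 1.998 = 3.996
guard band g = w * U = 0.5 * 3.996 = 1.998
AL = USL - g = 67.23 - 1.998
AL = 65.2320

65.2320


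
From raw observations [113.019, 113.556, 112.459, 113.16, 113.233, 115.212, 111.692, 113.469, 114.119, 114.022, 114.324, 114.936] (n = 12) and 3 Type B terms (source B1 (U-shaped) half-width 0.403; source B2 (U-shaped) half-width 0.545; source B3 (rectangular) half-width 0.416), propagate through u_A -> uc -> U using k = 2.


mean = (113.019 + 113.556 + 112.459 + 113.16 + 113.233 + 115.212 + 111.692 + 113.469 + 114.119 + 114.022 + 114.324 + 114.936) / 12 = 113.6000833
s = sqrt(sum((x - mean)^2)/(n-1)) = 0.99919754
u_A = s / sqrt(n) = 0.99919754 / sqrt(12) = 0.28844348
u_B1 = 0.403 / sqrt(2) = 0.28496403
u_B2 = 0.545 / sqrt(2) = 0.3853732
u_B3 = 0.416 / sqrt(3) = 0.24017771
uc = sqrt(0.28844348^2 + 0.28496403^2 + 0.3853732^2 + 0.24017771^2) = 0.60877087
U = k * uc = 2 * 0.60877087
U = 1.2175

1.2175


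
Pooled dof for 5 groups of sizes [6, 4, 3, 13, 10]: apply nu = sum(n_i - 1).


nu = sum_i (n_i - 1)
nu = ((6 - 1) + (4 - 1) + (3 - 1) + (13 - 1) + (10 - 1))
nu = 5 + 3 + 2 + 12 + 9
nu = 31

31


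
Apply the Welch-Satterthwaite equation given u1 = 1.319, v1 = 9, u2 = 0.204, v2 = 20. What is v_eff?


uc = sqrt(u1^2 + u2^2) = sqrt(1.319^2 + 0.204^2) = 1.3346824
v_eff = uc^4 / (u1^4/v1 + u2^4/v2)
= 1.3346824^4 / (1.319^4/9 + 0.204^4/20)
= 3.1733044 / 0.33639419
v_eff = 9.4333

9.4333


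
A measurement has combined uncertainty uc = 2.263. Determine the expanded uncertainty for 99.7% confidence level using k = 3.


U = k * uc
U = 3 * 2.263
U = 6.7890

6.7890


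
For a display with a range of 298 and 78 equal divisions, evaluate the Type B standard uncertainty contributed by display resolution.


resolution = range / divisions
resolution = 298 / 78 = 3.8205128
u_res = resolution / (2*sqrt(3))
u_res = 3.8205128 / 3.4641016
u_res = 1.1029

1.1029


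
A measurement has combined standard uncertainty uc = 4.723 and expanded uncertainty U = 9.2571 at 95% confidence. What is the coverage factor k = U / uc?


k = U / uc
k = 9.2571 / 4.723
k = 1.96

1.96


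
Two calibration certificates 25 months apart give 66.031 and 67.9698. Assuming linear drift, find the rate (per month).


rate = (v2 - v1) / months
= (67.9698 - 66.031) / 25
= 1.9388 / 25
= 0.0776

0.0776


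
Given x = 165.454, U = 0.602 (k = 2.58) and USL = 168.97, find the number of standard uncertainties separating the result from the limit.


u = U / k = 0.602 / 2.58 = 0.23333333
margin = |USL - x| = |168.97 - 165.454| = 3.516
z = margin / u = 3.516 / 0.23333333
z = 15.0686

15.0686


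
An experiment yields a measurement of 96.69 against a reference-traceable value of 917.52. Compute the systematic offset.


Systematic error = measured - true
= 96.69 - 917.52
= -820.8300

-820.8300


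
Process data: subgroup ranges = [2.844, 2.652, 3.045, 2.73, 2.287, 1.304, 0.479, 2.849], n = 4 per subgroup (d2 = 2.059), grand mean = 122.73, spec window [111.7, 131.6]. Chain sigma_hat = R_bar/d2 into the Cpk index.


R_bar = (2.844 + 2.652 + 3.045 + 2.73 + 2.287 + 1.304 + 0.479 + 2.849) / 8 = 2.27375
sigma = R_bar / d2 = 2.27375 / 2.059 = 1.1042982
Cp = (USL - LSL)/(6*sigma) = (131.6 - 111.7)/(6*1.1042982) = 3.0034
Cpu = (131.6 - 122.73)/(3*1.1042982) = 2.6774
Cpl = (122.73 - 111.7)/(3*1.1042982) = 3.3294
Cpk = min(Cpu, Cpl) = 2.6774

2.6774


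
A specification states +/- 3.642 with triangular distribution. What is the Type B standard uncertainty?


u_B = half_width / sqrt(6)
u_B = 3.642 / 2.4494897
u_B = 1.4868

1.4868


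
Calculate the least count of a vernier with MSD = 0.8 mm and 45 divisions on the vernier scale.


LC = MSD / n_div
= 0.8 / 45
= 0.0178

0.0178


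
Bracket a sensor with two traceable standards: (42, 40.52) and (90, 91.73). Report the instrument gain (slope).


slope = (y2 - y1) / (x2 - x1)
= (91.73 - 40.52) / (90 - 42)
= 51.2100 / 48
= 1.0669

1.0669


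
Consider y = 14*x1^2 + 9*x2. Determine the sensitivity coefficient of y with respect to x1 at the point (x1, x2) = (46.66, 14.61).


y = 14*x1^2 + 9*x2
dy/dx1 = 2*14*x1
Evaluate at x1 = 46.66: c1 = 28 * 46.66
c1 = 1306.4800

1306.4800


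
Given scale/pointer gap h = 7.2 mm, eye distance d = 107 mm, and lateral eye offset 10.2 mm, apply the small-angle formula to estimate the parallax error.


error = h * offset / d
= 7.2 * 10.2 / 107
= 0.6864

0.6864


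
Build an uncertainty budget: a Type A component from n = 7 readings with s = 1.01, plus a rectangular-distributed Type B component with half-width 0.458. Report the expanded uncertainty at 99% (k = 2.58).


u_A = s / sqrt(n) = 1.01 / sqrt(7) = 0.38174412
u_B = half_width / sqrt(3) = 0.458 / sqrt(3) = 0.26442642
uc = sqrt(u_A^2 + u_B^2) = sqrt(0.38174412^2 + 0.26442642^2) = 0.46438121
U = k * uc = 2.58 * 0.46438121
U = 1.1981

1.1981


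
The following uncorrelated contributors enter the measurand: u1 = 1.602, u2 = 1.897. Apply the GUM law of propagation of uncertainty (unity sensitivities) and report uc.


uc = sqrt(1.602^2 + 1.897^2)
uc = sqrt(6.165013)
uc = 2.4829

2.4829


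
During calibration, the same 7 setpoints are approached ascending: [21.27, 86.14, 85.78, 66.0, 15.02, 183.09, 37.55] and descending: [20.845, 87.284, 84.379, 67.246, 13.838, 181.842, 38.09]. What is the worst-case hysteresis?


|21.27 - 20.845| = 0.4250
|86.14 - 87.284| = 1.1440
|85.78 - 84.379| = 1.4010
|66.0 - 67.246| = 1.2460
|15.02 - 13.838| = 1.1820
|183.09 - 181.842| = 1.2480
|37.55 - 38.09| = 0.5400
hysteresis = max(diffs) = 1.4010

1.4010


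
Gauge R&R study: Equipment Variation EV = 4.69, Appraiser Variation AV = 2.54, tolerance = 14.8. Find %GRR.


GRR = sqrt(EV^2 + AV^2) = sqrt(4.69^2 + 2.54^2) = 5.3336385
%GRR = GRR / tol * 100 = 5.3336385 / 14.8 * 100
%GRR = 36.0381

36.0381


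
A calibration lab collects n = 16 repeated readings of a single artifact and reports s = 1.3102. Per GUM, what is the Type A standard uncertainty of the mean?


u_A = s / sqrt(n)
u_A = 1.3102 / sqrt(16)
u_A = 1.3102 / 4
u_A = 0.3276

0.3276


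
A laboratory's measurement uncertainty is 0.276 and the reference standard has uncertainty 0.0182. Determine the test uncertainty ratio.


TUR = u_lab / u_ref
= 0.276 / 0.0182
= 15.1648

15.1648


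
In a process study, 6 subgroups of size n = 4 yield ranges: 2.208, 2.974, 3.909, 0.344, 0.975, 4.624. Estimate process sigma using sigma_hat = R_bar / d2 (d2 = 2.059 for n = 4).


R_bar = (2.208 + 2.974 + 3.909 + 0.344 + 0.975 + 4.624) / 6
R_bar = 15.034 / 6 = 2.5056667
sigma_hat = R_bar / d2 = 2.5056667 / 2.059 = 1.2169

1.2169


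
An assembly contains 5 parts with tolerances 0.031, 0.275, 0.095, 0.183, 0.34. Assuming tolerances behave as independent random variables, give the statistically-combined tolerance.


RSS = sqrt(0.031^2 + 0.275^2 + 0.095^2 + 0.183^2 + 0.34^2)
= sqrt(0.2347)
= 0.4845

0.4845


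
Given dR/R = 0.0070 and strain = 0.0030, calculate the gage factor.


GF = (dR/R) / epsilon
= 0.0070 / 0.0030
= 2.3333

2.3333


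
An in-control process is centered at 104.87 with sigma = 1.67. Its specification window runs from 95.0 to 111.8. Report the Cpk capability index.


Cpu = (USL - mean) / (3*sigma) = (111.8 - 104.87) / (3*1.67) = 1.3832
Cpl = (mean - LSL) / (3*sigma) = (104.87 - 95.0) / (3*1.67) = 1.9701
Cpk = min(Cpu, Cpl) = 1.3832

1.3832


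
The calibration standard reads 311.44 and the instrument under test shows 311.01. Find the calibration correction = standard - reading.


Correction = standard - reading
= 311.44 - 311.01
= 0.4300

0.4300


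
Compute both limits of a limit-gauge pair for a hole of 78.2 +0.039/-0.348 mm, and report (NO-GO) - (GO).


GO = nominal - lower_tol (smallest hole = maximum material condition)
GO = 78.2 - 0.348 = 77.852
NO-GO = nominal + upper_tol (largest hole = least material condition)
NO-GO = 78.2 + 0.039 = 78.239
spread = NO-GO - GO = 78.239 - 77.852 = 0.3870

0.3870


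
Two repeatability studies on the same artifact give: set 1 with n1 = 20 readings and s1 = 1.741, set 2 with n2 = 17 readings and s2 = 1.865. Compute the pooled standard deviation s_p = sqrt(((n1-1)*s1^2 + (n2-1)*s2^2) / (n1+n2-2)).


s_p = sqrt(((n1-1)*s1^2 + (n2-1)*s2^2) / (n1+n2-2))
numerator = (20-1)*1.741^2 + (17-1)*1.865^2 = 57.590539 + 55.6516 = 113.24214
denominator = 20 + 17 - 2 = 35
s_p^2 = 113.24214 / 35 = 3.2354897
s_p = sqrt(3.2354897) = 1.7987

1.7987


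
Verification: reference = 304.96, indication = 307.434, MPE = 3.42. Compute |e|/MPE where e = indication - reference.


e = indication - reference = 307.434 - 304.96 = 2.4740
|e| = 2.4740
ratio = |e| / MPE = 2.4740 / 3.42
ratio = 0.7234

0.7234


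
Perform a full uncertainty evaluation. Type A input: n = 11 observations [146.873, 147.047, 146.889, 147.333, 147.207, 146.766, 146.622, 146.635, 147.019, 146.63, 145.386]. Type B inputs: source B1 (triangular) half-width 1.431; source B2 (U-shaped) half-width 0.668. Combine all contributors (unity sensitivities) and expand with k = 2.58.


mean = (146.873 + 147.047 + 146.889 + 147.333 + 147.207 + 146.766 + 146.622 + 146.635 + 147.019 + 146.63 + 145.386) / 11 = 146.7642727
s = sqrt(sum((x - mean)^2)/(n-1)) = 0.51441989
u_A = s / sqrt(n) = 0.51441989 / sqrt(11) = 0.15510343
u_B1 = 1.431 / sqrt(6) = 0.5842033
u_B2 = 0.668 / sqrt(2) = 0.47234733
uc = sqrt(0.15510343^2 + 0.5842033^2 + 0.47234733^2) = 0.76711314
U = k * uc = 2.58 * 0.76711314
U = 1.9792

1.9792


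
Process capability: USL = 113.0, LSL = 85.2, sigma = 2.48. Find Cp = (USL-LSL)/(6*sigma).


Cp = (USL - LSL) / (6 * sigma)
= (113.0 - 85.2) / (6 * 2.48)
= 27.8000 / 14.8800
= 1.8683

1.8683


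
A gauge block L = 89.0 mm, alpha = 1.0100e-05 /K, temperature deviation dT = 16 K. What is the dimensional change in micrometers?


dL = L * alpha * dT
= 89.0 * 1.0100e-05 * 16
= 0.0143824 mm
dL_um = 0.0143824 * 1000 = 14.3824 um

14.3824


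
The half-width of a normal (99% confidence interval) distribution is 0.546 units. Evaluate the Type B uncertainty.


u_B = half_width / 2.576
u_B = 0.546 / 2.576
u_B = 0.2120

0.2120


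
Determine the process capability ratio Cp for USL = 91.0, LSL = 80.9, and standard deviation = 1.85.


Cp = (USL - LSL) / (6 * sigma)
= (91.0 - 80.9) / (6 * 1.85)
= 10.1000 / 11.1000
= 0.9099

0.9099


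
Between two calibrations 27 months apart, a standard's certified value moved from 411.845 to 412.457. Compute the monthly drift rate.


rate = (v2 - v1) / months
= (412.457 - 411.845) / 27
= 0.6120 / 27
= 0.0227

0.0227


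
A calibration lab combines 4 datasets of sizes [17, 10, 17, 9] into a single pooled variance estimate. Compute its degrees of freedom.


nu = sum_i (n_i - 1)
nu = ((17 - 1) + (10 - 1) + (17 - 1) + (9 - 1))
nu = 16 + 9 + 16 + 8
nu = 49

49


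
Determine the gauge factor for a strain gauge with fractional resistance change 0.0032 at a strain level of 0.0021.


GF = (dR/R) / epsilon
= 0.0032 / 0.0021
= 1.5238

1.5238


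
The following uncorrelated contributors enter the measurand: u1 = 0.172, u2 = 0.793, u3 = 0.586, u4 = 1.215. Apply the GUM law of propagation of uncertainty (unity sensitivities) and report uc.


uc = sqrt(0.172^2 + 0.793^2 + 0.586^2 + 1.215^2)
uc = sqrt(2.478054)
uc = 1.5742

1.5742


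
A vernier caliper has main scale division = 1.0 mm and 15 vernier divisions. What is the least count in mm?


LC = MSD / n_div
= 1.0 / 15
= 0.0667

0.0667


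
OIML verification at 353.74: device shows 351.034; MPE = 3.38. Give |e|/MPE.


e = indication - reference = 351.034 - 353.74 = -2.7060
|e| = 2.7060
ratio = |e| / MPE = 2.7060 / 3.38
ratio = 0.8006

0.8006


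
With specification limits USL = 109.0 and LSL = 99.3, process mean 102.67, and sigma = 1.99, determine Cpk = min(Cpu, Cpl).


Cpu = (USL - mean) / (3*sigma) = (109.0 - 102.67) / (3*1.99) = 1.0603
Cpl = (mean - LSL) / (3*sigma) = (102.67 - 99.3) / (3*1.99) = 0.5645
Cpk = min(Cpu, Cpl) = 0.5645

0.5645


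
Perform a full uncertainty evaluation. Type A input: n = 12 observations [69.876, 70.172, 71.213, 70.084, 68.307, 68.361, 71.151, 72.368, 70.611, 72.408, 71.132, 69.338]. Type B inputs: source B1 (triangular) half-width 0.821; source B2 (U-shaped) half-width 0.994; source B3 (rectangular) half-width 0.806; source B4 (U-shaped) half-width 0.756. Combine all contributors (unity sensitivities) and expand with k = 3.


mean = (69.876 + 70.172 + 71.213 + 70.084 + 68.307 + 68.361 + 71.151 + 72.368 + 70.611 + 72.408 + 71.132 + 69.338) / 12 = 70.41841667
s = sqrt(sum((x - mean)^2)/(n-1)) = 1.3415989
u_A = s / sqrt(n) = 1.3415989 / sqrt(12) = 0.38728624
u_B1 = 0.821 / sqrt(6) = 0.33517185
u_B2 = 0.994 / sqrt(2) = 0.70286414
u_B3 = 0.806 / sqrt(3) = 0.46534432
u_B4 = 0.756 / sqrt(2) = 0.53457273
uc = sqrt(0.38728624^2 + 0.33517185^2 + 0.70286414^2 + 0.46534432^2 + 0.53457273^2) = 1.1219011
U = k * uc = 3 * 1.1219011
U = 3.3657

3.3657


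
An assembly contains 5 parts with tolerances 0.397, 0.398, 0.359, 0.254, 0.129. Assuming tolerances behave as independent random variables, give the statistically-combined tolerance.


RSS = sqrt(0.397^2 + 0.398^2 + 0.359^2 + 0.254^2 + 0.129^2)
= sqrt(0.526051)
= 0.7253

0.7253


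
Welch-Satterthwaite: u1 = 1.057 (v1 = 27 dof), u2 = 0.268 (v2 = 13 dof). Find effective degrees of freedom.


uc = sqrt(u1^2 + u2^2) = sqrt(1.057^2 + 0.268^2) = 1.0904462
v_eff = uc^4 / (u1^4/v1 + u2^4/v2)
= 1.0904462^4 / (1.057^4/27 + 0.268^4/13)
= 1.4138944 / 0.046628131
v_eff = 30.3228

30.3228


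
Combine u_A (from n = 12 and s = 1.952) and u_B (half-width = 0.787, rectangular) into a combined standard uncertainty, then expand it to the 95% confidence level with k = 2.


u_A = s / sqrt(n) = 1.952 / sqrt(12) = 0.56349386
u_B = half_width / sqrt(3) = 0.787 / sqrt(3) = 0.45437466
uc = sqrt(u_A^2 + u_B^2) = sqrt(0.56349386^2 + 0.45437466^2) = 0.72386578
U = k * uc = 2 * 0.72386578
U = 1.4477

1.4477


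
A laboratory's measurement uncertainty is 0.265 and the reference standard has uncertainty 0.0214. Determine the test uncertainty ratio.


TUR = u_lab / u_ref
= 0.265 / 0.0214
= 12.3832

12.3832


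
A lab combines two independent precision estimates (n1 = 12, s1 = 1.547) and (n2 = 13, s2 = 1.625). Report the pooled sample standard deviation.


s_p = sqrt(((n1-1)*s1^2 + (n2-1)*s2^2) / (n1+n2-2))
numerator = (12-1)*1.547^2 + (13-1)*1.625^2 = 26.325299 + 31.6875 = 58.012799
denominator = 12 + 13 - 2 = 23
s_p^2 = 58.012799 / 23 = 2.5222956
s_p = sqrt(2.5222956) = 1.5882

1.5882


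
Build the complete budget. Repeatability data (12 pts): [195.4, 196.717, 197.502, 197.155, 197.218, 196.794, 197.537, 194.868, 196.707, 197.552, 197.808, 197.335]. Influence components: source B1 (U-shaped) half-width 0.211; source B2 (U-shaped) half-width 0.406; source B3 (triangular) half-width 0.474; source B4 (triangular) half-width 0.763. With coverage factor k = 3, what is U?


mean = (195.4 + 196.717 + 197.502 + 197.155 + 197.218 + 196.794 + 197.537 + 194.868 + 196.707 + 197.552 + 197.808 + 197.335) / 12 = 196.88275
s = sqrt(sum((x - mean)^2)/(n-1)) = 0.895978
u_A = s / sqrt(n) = 0.895978 / sqrt(12) = 0.25864657
u_B1 = 0.211 / sqrt(2) = 0.14919953
u_B2 = 0.406 / sqrt(2) = 0.28708535
u_B3 = 0.474 / sqrt(6) = 0.19350969
u_B4 = 0.763 / sqrt(6) = 0.31149345
uc = sqrt(0.25864657^2 + 0.14919953^2 + 0.28708535^2 + 0.19350969^2 + 0.31149345^2) = 0.55321851
U = k * uc = 3 * 0.55321851
U = 1.6597

1.6597


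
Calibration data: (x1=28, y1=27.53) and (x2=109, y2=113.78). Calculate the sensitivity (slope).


slope = (y2 - y1) / (x2 - x1)
= (113.78 - 27.53) / (109 - 28)
= 86.2500 / 81
= 1.0648

1.0648


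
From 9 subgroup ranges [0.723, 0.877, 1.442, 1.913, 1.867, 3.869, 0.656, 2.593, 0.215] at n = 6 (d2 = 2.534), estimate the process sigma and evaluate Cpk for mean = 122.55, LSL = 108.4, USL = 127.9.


R_bar = (0.723 + 0.877 + 1.442 + 1.913 + 1.867 + 3.869 + 0.656 + 2.593 + 0.215) / 9 = 1.5727778
sigma = R_bar / d2 = 1.5727778 / 2.534 = 0.62067001
Cp = (USL - LSL)/(6*sigma) = (127.9 - 108.4)/(6*0.62067001) = 5.2363
Cpu = (127.9 - 122.55)/(3*0.62067001) = 2.8732
Cpl = (122.55 - 108.4)/(3*0.62067001) = 7.5993
Cpk = min(Cpu, Cpl) = 2.8732

2.8732


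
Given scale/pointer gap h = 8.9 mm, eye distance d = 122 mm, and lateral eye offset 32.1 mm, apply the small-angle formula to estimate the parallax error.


error = h * offset / d
= 8.9 * 32.1 / 122
= 2.3417

2.3417


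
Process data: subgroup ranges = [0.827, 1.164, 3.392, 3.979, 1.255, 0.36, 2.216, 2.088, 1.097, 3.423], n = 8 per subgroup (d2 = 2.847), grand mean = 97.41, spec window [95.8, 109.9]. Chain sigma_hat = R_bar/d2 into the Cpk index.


R_bar = (0.827 + 1.164 + 3.392 + 3.979 + 1.255 + 0.36 + 2.216 + 2.088 + 1.097 + 3.423) / 10 = 1.9801
sigma = R_bar / d2 = 1.9801 / 2.847 = 0.69550404
Cp = (USL - LSL)/(6*sigma) = (109.9 - 95.8)/(6*0.69550404) = 3.3788
Cpu = (109.9 - 97.41)/(3*0.69550404) = 5.9861
Cpl = (97.41 - 95.8)/(3*0.69550404) = 0.7716
Cpk = min(Cpu, Cpl) = 0.7716

0.7716


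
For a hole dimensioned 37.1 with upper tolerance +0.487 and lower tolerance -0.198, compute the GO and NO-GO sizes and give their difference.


GO = nominal - lower_tol (smallest hole = maximum material condition)
GO = 37.1 - 0.198 = 36.902
NO-GO = nominal + upper_tol (largest hole = least material condition)
NO-GO = 37.1 + 0.487 = 37.587
spread = NO-GO - GO = 37.587 - 36.902 = 0.6850

0.6850


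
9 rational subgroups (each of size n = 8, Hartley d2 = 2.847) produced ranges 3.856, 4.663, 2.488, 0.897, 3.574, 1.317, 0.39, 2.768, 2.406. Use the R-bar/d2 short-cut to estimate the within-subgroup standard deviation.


R_bar = (3.856 + 4.663 + 2.488 + 0.897 + 3.574 + 1.317 + 0.39 + 2.768 + 2.406) / 9
R_bar = 22.359 / 9 = 2.4843333
sigma_hat = R_bar / d2 = 2.4843333 / 2.847 = 0.8726

0.8726


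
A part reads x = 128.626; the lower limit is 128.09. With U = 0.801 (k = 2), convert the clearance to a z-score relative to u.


u = U / k = 0.801 / 2 = 0.4005
margin = |LSL - x| = |128.09 - 128.626| = 0.536
z = margin / u = 0.536 / 0.4005
z = 1.3383

1.3383


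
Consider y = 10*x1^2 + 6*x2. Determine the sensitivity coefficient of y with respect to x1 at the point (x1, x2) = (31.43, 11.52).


y = 10*x1^2 + 6*x2
dy/dx1 = 2*10*x1
Evaluate at x1 = 31.43: c1 = 20 * 31.43
c1 = 628.6000

628.6000


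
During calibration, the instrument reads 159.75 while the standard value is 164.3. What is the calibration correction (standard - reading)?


Correction = standard - reading
= 164.3 - 159.75
= 4.5500

4.5500


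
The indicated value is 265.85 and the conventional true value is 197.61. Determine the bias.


Systematic error = measured - true
= 265.85 - 197.61
= 68.2400

68.2400


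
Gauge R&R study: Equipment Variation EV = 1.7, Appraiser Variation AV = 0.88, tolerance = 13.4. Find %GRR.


GRR = sqrt(EV^2 + AV^2) = sqrt(1.7^2 + 0.88^2) = 1.9142623
%GRR = GRR / tol * 100 = 1.9142623 / 13.4 * 100
%GRR = 14.2855

14.2855


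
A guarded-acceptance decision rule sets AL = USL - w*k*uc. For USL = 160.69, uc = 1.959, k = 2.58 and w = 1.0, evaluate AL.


U = k * uc = 2.58 * 1.959 = 5.05422
guard band g = w * U = 1.0 * 5.05422 = 5.05422
AL = USL - g = 160.69 - 5.05422
AL = 155.6358

155.6358


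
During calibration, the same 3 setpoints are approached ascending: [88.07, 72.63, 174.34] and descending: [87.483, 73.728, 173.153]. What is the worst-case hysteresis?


|88.07 - 87.483| = 0.5870
|72.63 - 73.728| = 1.0980
|174.34 - 173.153| = 1.1870
hysteresis = max(diffs) = 1.1870

1.1870


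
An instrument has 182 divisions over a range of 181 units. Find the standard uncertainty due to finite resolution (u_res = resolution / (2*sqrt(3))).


resolution = range / divisions
resolution = 181 / 182 = 0.99450549
u_res = resolution / (2*sqrt(3))
u_res = 0.99450549 / 3.4641016
u_res = 0.2871

0.2871


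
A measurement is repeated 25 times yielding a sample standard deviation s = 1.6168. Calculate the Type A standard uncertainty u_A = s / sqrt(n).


u_A = s / sqrt(n)
u_A = 1.6168 / sqrt(25)
u_A = 1.6168 / 5
u_A = 0.3234

0.3234


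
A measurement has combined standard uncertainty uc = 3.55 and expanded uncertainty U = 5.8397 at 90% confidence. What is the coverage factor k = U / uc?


k = U / uc
k = 5.8397 / 3.55
k = 1.645

1.645


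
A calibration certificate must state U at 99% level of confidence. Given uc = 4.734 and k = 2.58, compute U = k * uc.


U = k * uc
U = 2.58 * 4.734
U = 12.2137

12.2137


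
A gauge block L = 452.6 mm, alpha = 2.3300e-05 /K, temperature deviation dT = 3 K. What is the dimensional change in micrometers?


dL = L * alpha * dT
= 452.6 * 2.3300e-05 * 3
= 0.0316367 mm
dL_um = 0.0316367 * 1000 = 31.6367 um

31.6367


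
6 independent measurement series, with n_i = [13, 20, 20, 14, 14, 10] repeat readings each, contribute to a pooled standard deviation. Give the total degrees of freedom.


nu = sum_i (n_i - 1)
nu = ((13 - 1) + (20 - 1) + (20 - 1) + (14 - 1) + (14 - 1) + (10 - 1))
nu = 12 + 19 + 19 + 13 + 13 + 9
nu = 85

85


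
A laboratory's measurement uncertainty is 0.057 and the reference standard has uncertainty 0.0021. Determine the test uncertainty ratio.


TUR = u_lab / u_ref
= 0.057 / 0.0021
= 27.1429

27.1429


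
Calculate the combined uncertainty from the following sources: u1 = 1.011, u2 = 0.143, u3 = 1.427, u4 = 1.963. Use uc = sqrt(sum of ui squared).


uc = sqrt(1.011^2 + 0.143^2 + 1.427^2 + 1.963^2)
uc = sqrt(6.932268)
uc = 2.6329

2.6329


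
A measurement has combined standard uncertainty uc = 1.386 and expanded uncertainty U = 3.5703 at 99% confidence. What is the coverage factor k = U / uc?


k = U / uc
k = 3.5703 / 1.386
k = 2.576

2.576


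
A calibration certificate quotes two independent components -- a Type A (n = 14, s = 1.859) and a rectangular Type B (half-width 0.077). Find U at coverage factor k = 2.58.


u_A = s / sqrt(n) = 1.859 / sqrt(14) = 0.49683865
u_B = half_width / sqrt(3) = 0.077 / sqrt(3) = 0.044455971
uc = sqrt(u_A^2 + u_B^2) = sqrt(0.49683865^2 + 0.044455971^2) = 0.49882359
U = k * uc = 2.58 * 0.49882359
U = 1.2870

1.2870


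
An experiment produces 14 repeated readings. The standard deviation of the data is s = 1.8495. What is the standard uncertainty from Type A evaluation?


u_A = s / sqrt(n)
u_A = 1.8495 / sqrt(14)
u_A = 1.8495 / 3.7416574
u_A = 0.4943

0.4943


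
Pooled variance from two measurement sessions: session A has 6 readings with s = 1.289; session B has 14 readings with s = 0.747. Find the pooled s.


s_p = sqrt(((n1-1)*s1^2 + (n2-1)*s2^2) / (n1+n2-2))
numerator = (6-1)*1.289^2 + (14-1)*0.747^2 = 8.307605 + 7.254117 = 15.561722
denominator = 6 + 14 - 2 = 18
s_p^2 = 15.561722 / 18 = 0.86454011
s_p = sqrt(0.86454011) = 0.9298

0.9298


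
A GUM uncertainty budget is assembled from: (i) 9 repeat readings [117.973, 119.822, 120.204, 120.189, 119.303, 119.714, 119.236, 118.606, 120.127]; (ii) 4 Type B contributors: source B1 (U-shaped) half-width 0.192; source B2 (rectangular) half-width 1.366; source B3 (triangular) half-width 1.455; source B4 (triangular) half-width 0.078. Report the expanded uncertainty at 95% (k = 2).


mean = (117.973 + 119.822 + 120.204 + 120.189 + 119.303 + 119.714 + 119.236 + 118.606 + 120.127) / 9 = 119.4637778
s = sqrt(sum((x - mean)^2)/(n-1)) = 0.76978955
u_A = s / sqrt(n) = 0.76978955 / sqrt(9) = 0.25659652
u_B1 = 0.192 / sqrt(2) = 0.1357645
u_B2 = 1.366 / sqrt(3) = 0.78866047
u_B3 = 1.455 / sqrt(6) = 0.59400126
u_B4 = 0.078 / sqrt(6) = 0.031843367
uc = sqrt(0.25659652^2 + 0.1357645^2 + 0.78866047^2 + 0.59400126^2 + 0.031843367^2) = 1.0296167
U = k * uc = 2 * 1.0296167
U = 2.0592

2.0592


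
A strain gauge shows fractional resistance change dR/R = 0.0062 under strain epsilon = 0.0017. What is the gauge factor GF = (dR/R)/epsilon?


GF = (dR/R) / epsilon
= 0.0062 / 0.0017
= 3.6471

3.6471


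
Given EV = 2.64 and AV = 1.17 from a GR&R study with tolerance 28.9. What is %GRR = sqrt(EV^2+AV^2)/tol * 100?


GRR = sqrt(EV^2 + AV^2) = sqrt(2.64^2 + 1.17^2) = 2.8876461
%GRR = GRR / tol * 100 = 2.8876461 / 28.9 * 100
%GRR = 9.9919

9.9919


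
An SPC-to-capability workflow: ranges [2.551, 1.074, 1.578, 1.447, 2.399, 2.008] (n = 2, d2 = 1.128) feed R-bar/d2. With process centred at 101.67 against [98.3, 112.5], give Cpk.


R_bar = (2.551 + 1.074 + 1.578 + 1.447 + 2.399 + 2.008) / 6 = 1.8428333
sigma = R_bar / d2 = 1.8428333 / 1.128 = 1.6337175
Cp = (USL - LSL)/(6*sigma) = (112.5 - 98.3)/(6*1.6337175) = 1.4486
Cpu = (112.5 - 101.67)/(3*1.6337175) = 2.2097
Cpl = (101.67 - 98.3)/(3*1.6337175) = 0.6876
Cpk = min(Cpu, Cpl) = 0.6876

0.6876


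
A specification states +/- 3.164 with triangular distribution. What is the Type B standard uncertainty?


u_B = half_width / sqrt(6)
u_B = 3.164 / 2.4494897
u_B = 1.2917

1.2917


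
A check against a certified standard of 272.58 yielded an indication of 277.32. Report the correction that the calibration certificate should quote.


Correction = standard - reading
= 272.58 - 277.32
= -4.7400

-4.7400


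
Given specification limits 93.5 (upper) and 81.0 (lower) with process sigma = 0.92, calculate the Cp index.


Cp = (USL - LSL) / (6 * sigma)
= (93.5 - 81.0) / (6 * 0.92)
= 12.5000 / 5.5200
= 2.2645

2.2645


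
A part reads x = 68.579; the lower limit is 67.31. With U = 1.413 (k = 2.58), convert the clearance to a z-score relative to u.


u = U / k = 1.413 / 2.58 = 0.54767442
margin = |LSL - x| = |67.31 - 68.579| = 1.269
z = margin / u = 1.269 / 0.54767442
z = 2.3171

2.3171


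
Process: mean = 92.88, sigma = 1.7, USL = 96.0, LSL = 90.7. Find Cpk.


Cpu = (USL - mean) / (3*sigma) = (96.0 - 92.88) / (3*1.7) = 0.6118
Cpl = (mean - LSL) / (3*sigma) = (92.88 - 90.7) / (3*1.7) = 0.4275
Cpk = min(Cpu, Cpl) = 0.4275

0.4275


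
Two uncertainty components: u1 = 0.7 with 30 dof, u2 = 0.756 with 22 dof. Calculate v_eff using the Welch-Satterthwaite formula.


uc = sqrt(u1^2 + u2^2) = sqrt(0.7^2 + 0.756^2) = 1.0303087
v_eff = uc^4 / (u1^4/v1 + u2^4/v2)
= 1.0303087^4 / (0.7^4/30 + 0.756^4/22)
= 1.1268587 / 0.022851215
v_eff = 49.3129

49.3129


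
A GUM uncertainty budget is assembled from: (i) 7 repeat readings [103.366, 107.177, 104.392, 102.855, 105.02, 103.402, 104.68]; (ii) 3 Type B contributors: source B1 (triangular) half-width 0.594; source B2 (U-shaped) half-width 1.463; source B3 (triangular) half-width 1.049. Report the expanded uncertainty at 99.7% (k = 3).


mean = (103.366 + 107.177 + 104.392 + 102.855 + 105.02 + 103.402 + 104.68) / 7 = 104.4131429
s = sqrt(sum((x - mean)^2)/(n-1)) = 1.4506073
u_A = s / sqrt(n) = 1.4506073 / sqrt(7) = 0.54827802
u_B1 = 0.594 / sqrt(6) = 0.24249948
u_B2 = 1.463 / sqrt(2) = 1.0344972
u_B3 = 1.049 / sqrt(6) = 0.42825246
uc = sqrt(0.54827802^2 + 0.24249948^2 + 1.0344972^2 + 0.42825246^2) = 1.2700391
U = k * uc = 3 * 1.2700391
U = 3.8101

3.8101


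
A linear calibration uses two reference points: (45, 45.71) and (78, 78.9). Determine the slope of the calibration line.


slope = (y2 - y1) / (x2 - x1)
= (78.9 - 45.71) / (78 - 45)
= 33.1900 / 33
= 1.0058

1.0058


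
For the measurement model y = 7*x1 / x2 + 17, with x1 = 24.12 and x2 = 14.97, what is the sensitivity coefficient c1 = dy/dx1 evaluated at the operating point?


y = 7*x1 / x2 + 17
dy/dx1 = 7/x2
Evaluate at x2 = 14.97: c1 = 7 / 14.97
c1 = 0.4676

0.4676


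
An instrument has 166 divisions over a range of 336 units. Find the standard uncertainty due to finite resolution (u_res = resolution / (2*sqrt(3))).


resolution = range / divisions
resolution = 336 / 166 = 2.0240964
u_res = resolution / (2*sqrt(3))
u_res = 2.0240964 / 3.4641016
u_res = 0.5843

0.5843


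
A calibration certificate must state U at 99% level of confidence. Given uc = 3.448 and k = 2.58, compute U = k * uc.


U = k * uc
U = 2.58 * 3.448
U = 8.8958

8.8958


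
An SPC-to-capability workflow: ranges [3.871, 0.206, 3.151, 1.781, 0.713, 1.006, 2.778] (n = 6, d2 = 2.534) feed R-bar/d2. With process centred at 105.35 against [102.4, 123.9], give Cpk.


R_bar = (3.871 + 0.206 + 3.151 + 1.781 + 0.713 + 1.006 + 2.778) / 7 = 1.9294286
sigma = R_bar / d2 = 1.9294286 / 2.534 = 0.76141618
Cp = (USL - LSL)/(6*sigma) = (123.9 - 102.4)/(6*0.76141618) = 4.7061
Cpu = (123.9 - 105.35)/(3*0.76141618) = 8.1208
Cpl = (105.35 - 102.4)/(3*0.76141618) = 1.2915
Cpk = min(Cpu, Cpl) = 1.2915

1.2915


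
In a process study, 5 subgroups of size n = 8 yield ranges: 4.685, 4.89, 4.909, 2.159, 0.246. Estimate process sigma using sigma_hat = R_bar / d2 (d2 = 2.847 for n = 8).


R_bar = (4.685 + 4.89 + 4.909 + 2.159 + 0.246) / 5
R_bar = 16.889 / 5 = 3.3778
sigma_hat = R_bar / d2 = 3.3778 / 2.847 = 1.1864

1.1864


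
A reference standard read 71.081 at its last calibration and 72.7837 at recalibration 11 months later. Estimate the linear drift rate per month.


rate = (v2 - v1) / months
= (72.7837 - 71.081) / 11
= 1.7027 / 11
= 0.1548

0.1548


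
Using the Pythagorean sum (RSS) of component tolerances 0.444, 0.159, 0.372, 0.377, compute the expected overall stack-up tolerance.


RSS = sqrt(0.444^2 + 0.159^2 + 0.372^2 + 0.377^2)
= sqrt(0.50293)
= 0.7092

0.7092


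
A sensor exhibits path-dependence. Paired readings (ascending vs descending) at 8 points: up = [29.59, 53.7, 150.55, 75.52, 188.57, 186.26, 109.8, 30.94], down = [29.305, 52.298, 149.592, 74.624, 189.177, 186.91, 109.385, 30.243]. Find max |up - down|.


|29.59 - 29.305| = 0.2850
|53.7 - 52.298| = 1.4020
|150.55 - 149.592| = 0.9580
|75.52 - 74.624| = 0.8960
|188.57 - 189.177| = 0.6070
|186.26 - 186.91| = 0.6500
|109.8 - 109.385| = 0.4150
|30.94 - 30.243| = 0.6970
hysteresis = max(diffs) = 1.4020

1.4020


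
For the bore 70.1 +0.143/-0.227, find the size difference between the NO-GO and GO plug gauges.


GO = nominal - lower_tol (smallest hole = maximum material condition)
GO = 70.1 - 0.227 = 69.873
NO-GO = nominal + upper_tol (largest hole = least material condition)
NO-GO = 70.1 + 0.143 = 70.243
spread = NO-GO - GO = 70.243 - 69.873 = 0.3700

0.3700


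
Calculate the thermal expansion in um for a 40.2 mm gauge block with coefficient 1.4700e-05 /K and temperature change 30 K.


dL = L * alpha * dT
= 40.2 * 1.4700e-05 * 30
= 0.0177282 mm
dL_um = 0.0177282 * 1000 = 17.7282 um

17.7282


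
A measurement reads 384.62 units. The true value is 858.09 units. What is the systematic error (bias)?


Systematic error = measured - true
= 384.62 - 858.09
= -473.4700

-473.4700


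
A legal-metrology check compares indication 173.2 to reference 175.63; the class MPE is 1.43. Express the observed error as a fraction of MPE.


e = indication - reference = 173.2 - 175.63 = -2.4300
|e| = 2.4300
ratio = |e| / MPE = 2.4300 / 1.43
ratio = 1.6993

1.6993


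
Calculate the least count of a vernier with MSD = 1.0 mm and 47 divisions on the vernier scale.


LC = MSD / n_div
= 1.0 / 47
= 0.0213

0.0213


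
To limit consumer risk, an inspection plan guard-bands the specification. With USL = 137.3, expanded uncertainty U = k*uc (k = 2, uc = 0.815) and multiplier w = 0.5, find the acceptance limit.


U = k * uc = 2 * 0.815 = 1.63
guard band g = w * U = 0.5 * 1.63 = 0.815
AL = USL - g = 137.3 - 0.815
AL = 136.4850

136.4850


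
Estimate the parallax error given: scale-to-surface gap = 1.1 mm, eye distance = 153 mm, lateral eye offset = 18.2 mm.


error = h * offset / d
= 1.1 * 18.2 / 153
= 0.1308

0.1308


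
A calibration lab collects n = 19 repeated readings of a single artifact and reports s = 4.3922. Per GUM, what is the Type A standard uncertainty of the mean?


u_A = s / sqrt(n)
u_A = 4.3922 / sqrt(19)
u_A = 4.3922 / 4.3588989
u_A = 1.0076

1.0076


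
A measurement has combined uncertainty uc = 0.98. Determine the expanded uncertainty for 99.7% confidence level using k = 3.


U = k * uc
U = 3 * 0.98
U = 2.9400

2.9400


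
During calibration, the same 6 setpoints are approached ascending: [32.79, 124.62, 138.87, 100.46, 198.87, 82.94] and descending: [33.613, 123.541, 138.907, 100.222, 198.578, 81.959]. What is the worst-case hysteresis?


|32.79 - 33.613| = 0.8230
|124.62 - 123.541| = 1.0790
|138.87 - 138.907| = 0.0370
|100.46 - 100.222| = 0.2380
|198.87 - 198.578| = 0.2920
|82.94 - 81.959| = 0.9810
hysteresis = max(diffs) = 1.0790

1.0790


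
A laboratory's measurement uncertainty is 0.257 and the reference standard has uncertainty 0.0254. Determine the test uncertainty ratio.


TUR = u_lab / u_ref
= 0.257 / 0.0254
= 10.1181

10.1181
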